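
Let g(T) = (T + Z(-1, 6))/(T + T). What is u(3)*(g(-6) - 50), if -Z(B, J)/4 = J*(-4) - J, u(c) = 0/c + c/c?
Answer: -119/2 ≈ -59.500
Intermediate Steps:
u(c) = 1 (u(c) = 0 + 1 = 1)
Z(B, J) = 20*J (Z(B, J) = -4*(J*(-4) - J) = -4*(-4*J - J) = -(-20)*J = 20*J)
g(T) = (120 + T)/(2*T) (g(T) = (T + 20*6)/(T + T) = (T + 120)/((2*T)) = (120 + T)*(1/(2*T)) = (120 + T)/(2*T))
u(3)*(g(-6) - 50) = 1*((1/2)*(120 - 6)/(-6) - 50) = 1*((1/2)*(-1/6)*114 - 50) = 1*(-19/2 - 50) = 1*(-119/2) = -119/2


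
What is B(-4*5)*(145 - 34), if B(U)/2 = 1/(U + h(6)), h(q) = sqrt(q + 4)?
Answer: -148/13 - 37*sqrt(10)/65 ≈ -13.185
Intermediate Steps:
h(q) = sqrt(4 + q)
B(U) = 2/(U + sqrt(10)) (B(U) = 2/(U + sqrt(4 + 6)) = 2/(U + sqrt(10)))
B(-4*5)*(145 - 34) = (2/(-4*5 + sqrt(10)))*(145 - 34) = (2/(-20 + sqrt(10)))*111 = 222/(-20 + sqrt(10))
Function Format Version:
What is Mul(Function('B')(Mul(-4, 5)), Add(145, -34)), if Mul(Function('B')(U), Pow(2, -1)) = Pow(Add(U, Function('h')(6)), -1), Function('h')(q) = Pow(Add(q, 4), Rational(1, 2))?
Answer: Add(Rational(-148, 13), Mul(Rational(-37, 65), Pow(10, Rational(1, 2)))) ≈ -13.185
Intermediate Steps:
Function('h')(q) = Pow(Add(4, q), Rational(1, 2))
Function('B')(U) = Mul(2, Pow(Add(U, Pow(10, Rational(1, 2))), -1)) (Function('B')(U) = Mul(2, Pow(Add(U, Pow(Add(4, 6), Rational(1, 2))), -1)) = Mul(2, Pow(Add(U, Pow(10, Rational(1, 2))), -1)))
Mul(Function('B')(Mul(-4, 5)), Add(145, -34)) = Mul(Mul(2, Pow(Add(Mul(-4, 5), Pow(10, Rational(1, 2))), -1)), Add(145, -34)) = Mul(Mul(2, Pow(Add(-20, Pow(10, Rational(1, 2))), -1)), 111) = Mul(222, Pow(Add(-20, Pow(10, Rational(1, 2))), -1))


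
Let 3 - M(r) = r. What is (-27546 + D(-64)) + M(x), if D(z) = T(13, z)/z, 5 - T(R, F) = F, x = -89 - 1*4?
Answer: -1756869/64 ≈ -27451.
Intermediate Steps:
x = -93 (x = -89 - 4 = -93)
T(R, F) = 5 - F
M(r) = 3 - r
D(z) = (5 - z)/z
(-27546 + D(-64)) + M(x) = (-27546 + (5 - 1*(-64))/(-64)) + (3 - 1*(-93)) = (-27546 - (5 + 64)/64) + (3 + 93) = (-27546 - 1/64*69) + 96 = (-27546 - 69/64) + 96 = -1763013/64 + 96 = -1756869/64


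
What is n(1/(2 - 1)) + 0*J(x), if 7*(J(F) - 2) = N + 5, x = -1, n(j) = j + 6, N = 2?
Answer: 7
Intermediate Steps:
n(j) = 6 + j
J(F) = 3 (J(F) = 2 + (2 + 5)/7 = 2 + (1/7)*7 = 2 + 1 = 3)
n(1/(2 - 1)) + 0*J(x) = (6 + 1/(2 - 1)) + 0*3 = (6 + 1/1) + 0 = (6 + 1) + 0 = 7 + 0 = 7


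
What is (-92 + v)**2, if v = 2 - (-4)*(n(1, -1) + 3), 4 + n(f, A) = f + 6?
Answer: 4356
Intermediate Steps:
n(f, A) = 2 + f (n(f, A) = -4 + (f + 6) = -4 + (6 + f) = 2 + f)
v = 26 (v = 2 - (-4)*((2 + 1) + 3) = 2 - (-4)*(3 + 3) = 2 - (-4)*6 = 2 - 1*(-24) = 2 + 24 = 26)
(-92 + v)**2 = (-92 + 26)**2 = (-66)**2 = 4356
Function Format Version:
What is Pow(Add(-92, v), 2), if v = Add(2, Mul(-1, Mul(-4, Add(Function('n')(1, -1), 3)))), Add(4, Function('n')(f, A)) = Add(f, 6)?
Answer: 4356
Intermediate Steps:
Function('n')(f, A) = Add(2, f) (Function('n')(f, A) = Add(-4, Add(f, 6)) = Add(-4, Add(6, f)) = Add(2, f))
v = 26 (v = Add(2, Mul(-1, Mul(-4, Add(Add(2, 1), 3)))) = Add(2, Mul(-1, Mul(-4, Add(3, 3)))) = Add(2, Mul(-1, Mul(-4, 6))) = Add(2, Mul(-1, -24)) = Add(2, 24) = 26)
Pow(Add(-92, v), 2) = Pow(Add(-92, 26), 2) = Pow(-66, 2) = 4356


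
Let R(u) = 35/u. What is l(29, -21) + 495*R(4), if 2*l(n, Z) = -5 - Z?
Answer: 17357/4 ≈ 4339.3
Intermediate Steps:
l(n, Z) = -5/2 - Z/2 (l(n, Z) = (-5 - Z)/2 = -5/2 - Z/2)
l(29, -21) + 495*R(4) = (-5/2 - ½*(-21)) + 495*(35/4) = (-5/2 + 21/2) + 495*(35*(¼)) = 8 + 495*(35/4) = 8 + 17325/4 = 17357/4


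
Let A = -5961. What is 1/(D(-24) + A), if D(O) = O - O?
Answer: -1/5961 ≈ -0.00016776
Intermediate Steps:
D(O) = 0
1/(D(-24) + A) = 1/(0 - 5961) = 1/(-5961) = -1/5961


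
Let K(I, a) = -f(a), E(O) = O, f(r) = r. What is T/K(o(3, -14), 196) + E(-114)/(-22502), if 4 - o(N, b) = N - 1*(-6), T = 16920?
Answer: -47588937/551299 ≈ -86.321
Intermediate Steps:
o(N, b) = -2 - N (o(N, b) = 4 - (N - 1*(-6)) = 4 - (N + 6) = 4 - (6 + N) = 4 + (-6 - N) = -2 - N)
K(I, a) = -a
T/K(o(3, -14), 196) + E(-114)/(-22502) = 16920/((-1*196)) - 114/(-22502) = 16920/(-196) - 114*(-1/22502) = 16920*(-1/196) + 57/11251 = -4230/49 + 57/11251 = -47588937/551299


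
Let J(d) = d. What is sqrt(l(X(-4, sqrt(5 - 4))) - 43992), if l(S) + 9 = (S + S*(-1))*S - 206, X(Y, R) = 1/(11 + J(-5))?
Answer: I*sqrt(44207) ≈ 210.25*I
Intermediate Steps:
X(Y, R) = 1/6 (X(Y, R) = 1/(11 - 5) = 1/6)
l(S) = -215 (l(S) = -9 + ((S + S*(-1))*S - 206) = -9 + ((S - S)*S - 206) = -9 + (0*S - 206) = -9 + (0 - 206) = -9 - 206 = -215)
sqrt(l(X(-4, sqrt(5 - 4))) - 43992) = sqrt(-215 - 43992) = sqrt(-44207) = I*sqrt(44207)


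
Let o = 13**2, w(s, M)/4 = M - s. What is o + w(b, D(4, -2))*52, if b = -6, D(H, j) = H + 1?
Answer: 2457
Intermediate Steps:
D(H, j) = 1 + H
w(s, M) = -4*s + 4*M (w(s, M) = 4*(M - s) = -4*s + 4*M)
o = 169
o + w(b, D(4, -2))*52 = 169 + (-4*(-6) + 4*(1 + 4))*52 = 169 + (24 + 4*5)*52 = 169 + (24 + 20)*52 = 169 + 44*52 = 169 + 2288 = 2457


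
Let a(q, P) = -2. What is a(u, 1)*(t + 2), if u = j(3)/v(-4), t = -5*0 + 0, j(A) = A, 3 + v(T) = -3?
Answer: -4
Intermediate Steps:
v(T) = -6 (v(T) = -3 - 3 = -6)
t = 0 (t = 0 + 0 = 0)
u = -½ (u = 3/(-6) = 3*(-⅙) = -½ ≈ -0.50000)
a(u, 1)*(t + 2) = -2*(0 + 2) = -2*2 = -4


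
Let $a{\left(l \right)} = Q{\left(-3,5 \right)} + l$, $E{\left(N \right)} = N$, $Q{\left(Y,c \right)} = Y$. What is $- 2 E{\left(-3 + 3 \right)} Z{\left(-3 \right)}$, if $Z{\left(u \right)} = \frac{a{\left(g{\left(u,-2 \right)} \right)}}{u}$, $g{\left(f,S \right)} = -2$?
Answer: $0$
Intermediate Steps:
$a{\left(l \right)} = -3 + l$
$Z{\left(u \right)} = - \frac{5}{u}$ ($Z{\left(u \right)} = \frac{-3 - 2}{u} = - \frac{5}{u}$)
$- 2 E{\left(-3 + 3 \right)} Z{\left(-3 \right)} = - 2 \left(-3 + 3\right) \left(- \frac{5}{-3}\right) = \left(-2\right) 0 \left(\left(-5\right) \left(- \frac{1}{3}\right)\right) = 0 \cdot \frac{5}{3} = 0$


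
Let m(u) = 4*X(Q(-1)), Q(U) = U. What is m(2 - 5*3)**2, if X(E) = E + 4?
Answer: 144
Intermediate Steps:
X(E) = 4 + E
m(u) = 12 (m(u) = 4*(4 - 1) = 4*3 = 12)
m(2 - 5*3)**2 = 12**2 = 144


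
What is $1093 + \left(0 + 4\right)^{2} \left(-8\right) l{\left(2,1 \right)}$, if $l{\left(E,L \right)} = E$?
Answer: $837$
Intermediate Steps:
$1093 + \left(0 + 4\right)^{2} \left(-8\right) l{\left(2,1 \right)} = 1093 + \left(0 + 4\right)^{2} \left(-8\right) 2 = 1093 + 4^{2} \left(-8\right) 2 = 1093 + 16 \left(-8\right) 2 = 1093 - 256 = 837$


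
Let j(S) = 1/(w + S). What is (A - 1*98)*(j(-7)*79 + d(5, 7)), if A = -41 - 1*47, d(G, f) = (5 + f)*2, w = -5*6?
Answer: -150474/37 ≈ -4066.9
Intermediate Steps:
w = -30
d(G, f) = 10 + 2*f
A = -88 (A = -41 - 47 = -88)
j(S) = 1/(-30 + S)
(A - 1*98)*(j(-7)*79 + d(5, 7)) = (-88 - 1*98)*(79/(-30 - 7) + (10 + 2*7)) = (-88 - 98)*(79/(-37) + (10 + 14)) = -186*(-1/37*79 + 24) = -186*(-79/37 + 24) = -186*809/37 = -150474/37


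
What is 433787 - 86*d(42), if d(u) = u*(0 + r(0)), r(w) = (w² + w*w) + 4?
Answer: 419339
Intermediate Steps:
r(w) = 4 + 2*w² (r(w) = (w² + w²) + 4 = 2*w² + 4 = 4 + 2*w²)
d(u) = 4*u (d(u) = u*(0 + (4 + 2*0²)) = u*(0 + (4 + 2*0)) = u*(0 + (4 + 0)) = u*(0 + 4) = u*4 = 4*u)
433787 - 86*d(42) = 433787 - 86*4*42 = 433787 - 86*168 = 433787 - 1*14448 = 433787 - 14448 = 419339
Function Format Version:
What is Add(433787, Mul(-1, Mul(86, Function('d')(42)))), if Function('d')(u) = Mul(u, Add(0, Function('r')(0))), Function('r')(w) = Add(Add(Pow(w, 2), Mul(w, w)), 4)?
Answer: 419339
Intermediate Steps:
Function('r')(w) = Add(4, Mul(2, Pow(w, 2))) (Function('r')(w) = Add(Add(Pow(w, 2), Pow(w, 2)), 4) = Add(Mul(2, Pow(w, 2)), 4) = Add(4, Mul(2, Pow(w, 2))))
Function('d')(u) = Mul(4, u) (Function('d')(u) = Mul(u, Add(0, Add(4, Mul(2, Pow(0, 2))))) = Mul(u, Add(0, Add(4, Mul(2, 0)))) = Mul(u, Add(0, Add(4, 0))) = Mul(u, Add(0, 4)) = Mul(u, 4) = Mul(4, u))
Add(433787, Mul(-1, Mul(86, Function('d')(42)))) = Add(433787, Mul(-1, Mul(86, Mul(4, 42)))) = Add(433787, Mul(-1, Mul(86, 168))) = Add(433787, Mul(-1, 14448)) = Add(433787, -14448) = 419339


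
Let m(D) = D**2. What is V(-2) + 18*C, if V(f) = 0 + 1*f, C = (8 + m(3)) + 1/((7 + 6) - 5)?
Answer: 1225/4 ≈ 306.25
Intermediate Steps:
C = 137/8 (C = (8 + 3**2) + 1/((7 + 6) - 5) = (8 + 9) + 1/(13 - 5) = 17 + 1/8 = 137/8 ≈ 17.125)
V(f) = f (V(f) = 0 + f = f)
V(-2) + 18*C = -2 + 18*(137/8) = -2 + 1233/4 = 1225/4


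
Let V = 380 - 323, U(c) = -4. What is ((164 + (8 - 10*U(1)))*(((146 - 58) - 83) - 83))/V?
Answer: -5512/19 ≈ -290.11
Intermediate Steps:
V = 57
((164 + (8 - 10*U(1)))*(((146 - 58) - 83) - 83))/V = ((164 + (8 - 10*(-4)))*(((146 - 58) - 83) - 83))/57 = ((164 + (8 + 40))*((88 - 83) - 83))*(1/57) = ((164 + 48)*(5 - 83))*(1/57) = (212*(-78))*(1/57) = -16536*1/57 = -5512/19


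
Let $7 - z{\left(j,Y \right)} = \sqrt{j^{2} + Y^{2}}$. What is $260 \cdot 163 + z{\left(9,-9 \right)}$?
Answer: $42387 - 9 \sqrt{2} \approx 42374.0$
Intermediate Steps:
$z{\left(j,Y \right)} = 7 - \sqrt{Y^{2} + j^{2}}$ ($z{\left(j,Y \right)} = 7 - \sqrt{j^{2} + Y^{2}} = 7 - \sqrt{Y^{2} + j^{2}}$)
$260 \cdot 163 + z{\left(9,-9 \right)} = 260 \cdot 163 + \left(7 - \sqrt{\left(-9\right)^{2} + 9^{2}}\right) = 42380 + \left(7 - \sqrt{81 + 81}\right) = 42380 + \left(7 - \sqrt{162}\right) = 42380 + \left(7 - 9 \sqrt{2}\right) = 42387 - 9 \sqrt{2}$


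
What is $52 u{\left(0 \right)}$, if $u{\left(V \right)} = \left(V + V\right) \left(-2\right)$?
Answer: $0$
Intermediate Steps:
$u{\left(V \right)} = - 4 V$ ($u{\left(V \right)} = 2 V \left(-2\right) = - 4 V$)
$52 u{\left(0 \right)} = 52 \left(\left(-4\right) 0\right) = 52 \cdot 0 = 0$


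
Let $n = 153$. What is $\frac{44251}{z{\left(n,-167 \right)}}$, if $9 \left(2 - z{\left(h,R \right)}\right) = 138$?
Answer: $- \frac{132753}{40} \approx -3318.8$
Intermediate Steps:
$z{\left(h,R \right)} = - \frac{40}{3}$ ($z{\left(h,R \right)} = 2 - \frac{46}{3} = - \frac{40}{3}$)
$\frac{44251}{z{\left(n,-167 \right)}} = \frac{44251}{- \frac{40}{3}} = 44251 \left(- \frac{3}{40}\right) = - \frac{132753}{40}$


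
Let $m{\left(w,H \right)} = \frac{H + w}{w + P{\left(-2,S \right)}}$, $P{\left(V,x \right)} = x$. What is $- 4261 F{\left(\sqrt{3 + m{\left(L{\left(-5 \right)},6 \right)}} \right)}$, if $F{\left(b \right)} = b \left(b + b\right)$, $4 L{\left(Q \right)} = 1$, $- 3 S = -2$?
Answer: $- \frac{920376}{11} \approx -83671.0$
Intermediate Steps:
$S = \frac{2}{3}$ ($S = \left(- \frac{1}{3}\right) \left(-2\right) = \frac{2}{3} \approx 0.66667$)
$L{\left(Q \right)} = \frac{1}{4}$ ($L{\left(Q \right)} = \frac{1}{4} \cdot 1 = \frac{1}{4}$)
$m{\left(w,H \right)} = \frac{H + w}{\frac{2}{3} + w}$ ($m{\left(w,H \right)} = \frac{H + w}{w + \frac{2}{3}} = \frac{H + w}{\frac{2}{3} + w}$)
$F{\left(b \right)} = 2 b^{2}$ ($F{\left(b \right)} = b 2 b = 2 b^{2}$)
$- 4261 F{\left(\sqrt{3 + m{\left(L{\left(-5 \right)},6 \right)}} \right)} = - 4261 \cdot 2 \left(\sqrt{3 + \frac{3 \left(6 + \frac{1}{4}\right)}{2 + 3 \cdot \frac{1}{4}}}\right)^{2} = - 4261 \cdot 2 \left(\sqrt{3 + 3 \frac{1}{2 + \frac{3}{4}} \cdot \frac{25}{4}}\right)^{2} = - 4261 \cdot 2 \left(\sqrt{3 + 3 \frac{1}{\frac{11}{4}} \cdot \frac{25}{4}}\right)^{2} = - 4261 \cdot 2 \left(\sqrt{3 + 3 \cdot \frac{4}{11} \cdot \frac{25}{4}}\right)^{2} = - 4261 \cdot 2 \left(\sqrt{3 + \frac{75}{11}}\right)^{2} = - 4261 \cdot 2 \left(\sqrt{\frac{108}{11}}\right)^{2} = - 4261 \cdot 2 \left(\frac{6 \sqrt{33}}{11}\right)^{2} = - 4261 \cdot 2 \cdot \frac{108}{11} = \left(-4261\right) \frac{216}{11} = - \frac{920376}{11}$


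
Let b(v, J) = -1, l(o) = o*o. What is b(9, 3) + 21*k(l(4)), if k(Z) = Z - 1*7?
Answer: 188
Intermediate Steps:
l(o) = o²
k(Z) = -7 + Z (k(Z) = Z - 7 = -7 + Z)
b(9, 3) + 21*k(l(4)) = -1 + 21*(-7 + 4²) = -1 + 21*(-7 + 16) = -1 + 21*9 = -1 + 189 = 188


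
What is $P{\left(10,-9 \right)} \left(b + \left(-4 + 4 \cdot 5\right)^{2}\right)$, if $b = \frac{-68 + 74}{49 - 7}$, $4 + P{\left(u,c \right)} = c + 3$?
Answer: $- \frac{17930}{7} \approx -2561.4$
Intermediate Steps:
$P{\left(u,c \right)} = -1 + c$ ($P{\left(u,c \right)} = -4 + \left(c + 3\right) = -4 + \left(3 + c\right) = -1 + c$)
$b = \frac{1}{7}$ ($b = \frac{6}{42} = 6 \cdot \frac{1}{42} = \frac{1}{7} \approx 0.14286$)
$P{\left(10,-9 \right)} \left(b + \left(-4 + 4 \cdot 5\right)^{2}\right) = \left(-1 - 9\right) \left(\frac{1}{7} + \left(-4 + 4 \cdot 5\right)^{2}\right) = - 10 \left(\frac{1}{7} + \left(-4 + 20\right)^{2}\right) = - 10 \left(\frac{1}{7} + 16^{2}\right) = - 10 \left(\frac{1}{7} + 256\right) = \left(-10\right) \frac{1793}{7} = - \frac{17930}{7}$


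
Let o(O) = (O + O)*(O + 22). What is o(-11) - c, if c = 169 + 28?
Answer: -439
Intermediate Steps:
c = 197
o(O) = 2*O*(22 + O) (o(O) = (2*O)*(22 + O) = 2*O*(22 + O))
o(-11) - c = 2*(-11)*(22 - 11) - 1*197 = 2*(-11)*11 - 197 = -242 - 197 = -439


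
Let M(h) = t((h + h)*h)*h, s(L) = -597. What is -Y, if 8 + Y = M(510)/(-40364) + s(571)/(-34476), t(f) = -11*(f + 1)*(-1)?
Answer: 8385280941597/115965772 ≈ 72308.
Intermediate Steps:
t(f) = 11 + 11*f (t(f) = -11*(1 + f)*(-1) = (-11 - 11*f)*(-1) = 11 + 11*f)
M(h) = h*(11 + 22*h²) (M(h) = (11 + 11*((h + h)*h))*h = (11 + 11*((2*h)*h))*h = (11 + 11*(2*h²))*h = (11 + 22*h²)*h = h*(11 + 22*h²))
Y = -8385280941597/115965772 (Y = -8 + ((11*510 + 22*510³)/(-40364) - 597/(-34476)) = -8 + ((5610 + 22*132651000)*(-1/40364) - 597*(-1/34476)) = -8 + ((5610 + 2918322000)*(-1/40364) + 199/11492) = -8 + (2918327610*(-1/40364) + 199/11492) = -8 + (-1459163805/20182 + 199/11492) = -8 - 8384353215421/115965772 = -8385280941597/115965772 ≈ -72308.)
-Y = -1*(-8385280941597/115965772) = 8385280941597/115965772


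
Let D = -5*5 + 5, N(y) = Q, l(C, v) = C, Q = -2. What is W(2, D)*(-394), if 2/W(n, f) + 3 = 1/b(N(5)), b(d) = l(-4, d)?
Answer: 3152/13 ≈ 242.46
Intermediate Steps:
N(y) = -2
b(d) = -4
D = -20 (D = -25 + 5 = -20)
W(n, f) = -8/13 (W(n, f) = 2/(-3 + 1/(-4)) = 2/(-3 - ¼) = 2/(-13/4) = 2*(-4/13) = -8/13)
W(2, D)*(-394) = -8/13*(-394) = 3152/13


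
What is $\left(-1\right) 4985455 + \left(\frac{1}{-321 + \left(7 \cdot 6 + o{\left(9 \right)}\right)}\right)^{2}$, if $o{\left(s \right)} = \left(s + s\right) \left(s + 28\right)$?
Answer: $- \frac{746666609894}{149769} \approx -4.9855 \cdot 10^{6}$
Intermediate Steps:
$o{\left(s \right)} = 2 s \left(28 + s\right)$
$\left(-1\right) 4985455 + \left(\frac{1}{-321 + \left(7 \cdot 6 + o{\left(9 \right)}\right)}\right)^{2} = \left(-1\right) 4985455 + \left(\frac{1}{-321 + \left(7 \cdot 6 + 2 \cdot 9 \left(28 + 9\right)\right)}\right)^{2} = -4985455 + \left(\frac{1}{-321 + \left(42 + 2 \cdot 9 \cdot 37\right)}\right)^{2} = -4985455 + \left(\frac{1}{-321 + \left(42 + 666\right)}\right)^{2} = -4985455 + \left(\frac{1}{-321 + 708}\right)^{2} = -4985455 + \left(\frac{1}{387}\right)^{2} = -4985455 + \frac{1}{149769} = - \frac{746666609894}{149769}$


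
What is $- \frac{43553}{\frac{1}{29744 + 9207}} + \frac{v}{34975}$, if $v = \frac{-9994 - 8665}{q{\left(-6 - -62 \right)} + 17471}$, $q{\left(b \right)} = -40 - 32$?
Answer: $- \frac{1032330356873431234}{608530025} \approx -1.6964 \cdot 10^{9}$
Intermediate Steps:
$q{\left(b \right)} = -72$ ($q{\left(b \right)} = -40 - 32 = -72$)
$v = - \frac{18659}{17399}$ ($v = \frac{-9994 - 8665}{-72 + 17471} = - \frac{18659}{17399} \approx -1.0724$)
$- \frac{43553}{\frac{1}{29744 + 9207}} + \frac{v}{34975} = - \frac{43553}{\frac{1}{29744 + 9207}} - \frac{18659}{17399 \cdot 34975} = - \frac{43553}{\frac{1}{38951}} - \frac{18659}{608530025} = - 43553 \frac{1}{\frac{1}{38951}} - \frac{18659}{608530025} = \left(-43553\right) 38951 - \frac{18659}{608530025} = -1696432903 - \frac{18659}{608530025} = - \frac{1032330356873431234}{608530025}$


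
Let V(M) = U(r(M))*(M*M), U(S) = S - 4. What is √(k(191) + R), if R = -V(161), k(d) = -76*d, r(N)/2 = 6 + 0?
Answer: 2*I*√55471 ≈ 471.05*I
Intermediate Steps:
r(N) = 12 (r(N) = 2*(6 + 0) = 2*6 = 12)
U(S) = -4 + S
V(M) = 8*M² (V(M) = (-4 + 12)*(M*M) = 8*M²)
R = -207368 (R = -8*161² = -8*25921 = -1*207368 = -207368)
√(k(191) + R) = √(-76*191 - 207368) = √(-14516 - 207368) = √(-221884) = 2*I*√55471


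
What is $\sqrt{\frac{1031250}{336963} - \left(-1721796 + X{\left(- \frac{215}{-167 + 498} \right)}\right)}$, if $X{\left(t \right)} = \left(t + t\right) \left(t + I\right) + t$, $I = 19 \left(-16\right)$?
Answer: $\frac{\sqrt{19664157001016824221}}{3379841} \approx 1312.0$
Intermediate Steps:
$I = -304$
$X{\left(t \right)} = t + 2 t \left(-304 + t\right)$ ($X{\left(t \right)} = \left(t + t\right) \left(t - 304\right) + t = 2 t \left(-304 + t\right) + t = t + 2 t \left(-304 + t\right)$)
$\sqrt{\frac{1031250}{336963} - \left(-1721796 + X{\left(- \frac{215}{-167 + 498} \right)}\right)} = \sqrt{\frac{1031250}{336963} + \left(1721796 - - \frac{215}{-167 + 498} \left(-607 + 2 \left(- \frac{215}{-167 + 498}\right)\right)\right)} = \sqrt{1031250 \cdot \frac{1}{336963} + \left(1721796 - - \frac{215}{331} \left(-607 + 2 \left(- \frac{215}{331}\right)\right)\right)} = \sqrt{\frac{31250}{10211} + \left(1721796 - \left(-215\right) \frac{1}{331} \left(-607 + 2 \left(\left(-215\right) \frac{1}{331}\right)\right)\right)} = \sqrt{\frac{31250}{10211} + \left(1721796 - - \frac{215 \left(-607 + 2 \left(- \frac{215}{331}\right)\right)}{331}\right)} = \sqrt{\frac{31250}{10211} + \left(1721796 - - \frac{215 \left(-607 - \frac{430}{331}\right)}{331}\right)} = \sqrt{\frac{31250}{10211} + \left(1721796 - \left(- \frac{215}{331}\right) \left(- \frac{201347}{331}\right)\right)} = \sqrt{\frac{31250}{10211} + \left(1721796 - \frac{43289605}{109561}\right)} = \sqrt{\frac{31250}{10211} + \frac{188598401951}{109561}} = \sqrt{\frac{1925781706102911}{1118727371}} = \frac{\sqrt{19664157001016824221}}{3379841}$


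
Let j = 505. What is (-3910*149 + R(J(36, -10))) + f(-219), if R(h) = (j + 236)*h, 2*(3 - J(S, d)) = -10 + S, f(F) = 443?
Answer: -589557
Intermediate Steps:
J(S, d) = 8 - S/2 (J(S, d) = 3 - (-10 + S)/2 = 3 + (5 - S/2) = 8 - S/2)
R(h) = 741*h (R(h) = (505 + 236)*h = 741*h)
(-3910*149 + R(J(36, -10))) + f(-219) = (-3910*149 + 741*(8 - ½*36)) + 443 = (-582590 + 741*(8 - 18)) + 443 = (-582590 + 741*(-10)) + 443 = (-582590 - 7410) + 443 = -590000 + 443 = -589557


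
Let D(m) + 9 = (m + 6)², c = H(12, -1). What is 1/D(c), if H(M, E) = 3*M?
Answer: 1/1755 ≈ 0.00056980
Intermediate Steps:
c = 36 (c = 3*12 = 36)
D(m) = -9 + (6 + m)² (D(m) = -9 + (m + 6)² = -9 + (6 + m)²)
1/D(c) = 1/(-9 + (6 + 36)²) = 1/(-9 + 42²) = 1/(-9 + 1764) = 1/1755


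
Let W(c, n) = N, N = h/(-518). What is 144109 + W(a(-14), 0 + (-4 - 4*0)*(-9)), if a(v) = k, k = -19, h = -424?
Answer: 37324443/259 ≈ 1.4411e+5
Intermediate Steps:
N = 212/259 (N = -424/(-518) = -424*(-1/518) = 212/259 ≈ 0.81853)
a(v) = -19
W(c, n) = 212/259
144109 + W(a(-14), 0 + (-4 - 4*0)*(-9)) = 144109 + 212/259 = 37324443/259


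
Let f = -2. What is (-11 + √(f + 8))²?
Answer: (11 - √6)² ≈ 73.111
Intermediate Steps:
(-11 + √(f + 8))² = (-11 + √(-2 + 8))² = (-11 + √6)²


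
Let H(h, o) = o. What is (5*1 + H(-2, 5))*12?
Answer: 120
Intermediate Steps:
(5*1 + H(-2, 5))*12 = (5*1 + 5)*12 = (5 + 5)*12 = 10*12 = 120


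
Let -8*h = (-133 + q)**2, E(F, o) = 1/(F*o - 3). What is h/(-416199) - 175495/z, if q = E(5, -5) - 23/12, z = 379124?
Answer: -31830392531087/69585844087116 ≈ -0.45743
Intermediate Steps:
E(F, o) = 1/(-3 + F*o)
q = -41/21 (q = 1/(-3 + 5*(-5)) - 23/12 = 1/(-3 - 25) - 23*1/12 = 1/(-28) - 23/12 = -1/28 - 23/12 = -41/21 ≈ -1.9524)
h = -2007889/882 (h = -(-133 - 41/21)**2/8 = -(-2834/21)**2/8 = -1/8*8031556/441 = -2007889/882 ≈ -2276.5)
h/(-416199) - 175495/z = -2007889/882/(-416199) - 175495/379124 = -2007889/882*(-1/416199) - 175495*1/379124 = 2007889/367087518 - 175495/379124 = -31830392531087/69585844087116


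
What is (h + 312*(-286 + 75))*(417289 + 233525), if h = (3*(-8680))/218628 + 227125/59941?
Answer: -15595416911761626974/364021693 ≈ -4.2842e+10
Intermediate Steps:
h = 4007918405/1092065079 (h = -26040*1/218628 + 227125*(1/59941) = -2170/18219 + 227125/59941 = 4007918405/1092065079 ≈ 3.6700)
(h + 312*(-286 + 75))*(417289 + 233525) = (4007918405/1092065079 + 312*(-286 + 75))*(417289 + 233525) = (4007918405/1092065079 + 312*(-211))*650814 = (4007918405/1092065079 - 65832)*650814 = -71888820362323/1092065079*650814 = -15595416911761626974/364021693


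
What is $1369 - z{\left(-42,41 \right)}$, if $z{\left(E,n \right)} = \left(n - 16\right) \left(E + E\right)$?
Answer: $3469$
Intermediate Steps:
$z{\left(E,n \right)} = 2 E \left(-16 + n\right)$ ($z{\left(E,n \right)} = \left(-16 + n\right) 2 E = 2 E \left(-16 + n\right)$)
$1369 - z{\left(-42,41 \right)} = 1369 - 2 \left(-42\right) \left(-16 + 41\right) = 1369 - 2 \left(-42\right) 25 = 1369 - -2100 = 1369 + 2100 = 3469$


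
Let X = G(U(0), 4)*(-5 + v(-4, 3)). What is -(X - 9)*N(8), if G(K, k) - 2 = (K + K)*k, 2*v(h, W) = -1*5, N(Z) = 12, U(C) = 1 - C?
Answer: 1008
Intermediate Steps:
v(h, W) = -5/2 (v(h, W) = (-1*5)/2 = (1/2)*(-5) = -5/2)
G(K, k) = 2 + 2*K*k (G(K, k) = 2 + (K + K)*k = 2 + (2*K)*k = 2 + 2*K*k)
X = -75 (X = (2 + 2*(1 - 1*0)*4)*(-5 - 5/2) = (2 + 2*(1 + 0)*4)*(-15/2) = (2 + 2*1*4)*(-15/2) = (2 + 8)*(-15/2) = 10*(-15/2) = -75)
-(X - 9)*N(8) = -(-75 - 9)*12 = -(-84)*12 = -1*(-1008) = 1008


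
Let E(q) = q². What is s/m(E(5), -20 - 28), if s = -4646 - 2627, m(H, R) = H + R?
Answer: 7273/23 ≈ 316.22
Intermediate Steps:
s = -7273
s/m(E(5), -20 - 28) = -7273/(5² + (-20 - 28)) = -7273/(25 - 48) = -7273/(-23) = -7273*(-1/23) = 7273/23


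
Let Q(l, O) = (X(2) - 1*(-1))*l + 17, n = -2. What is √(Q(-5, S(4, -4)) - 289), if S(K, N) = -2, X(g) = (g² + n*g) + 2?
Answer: I*√287 ≈ 16.941*I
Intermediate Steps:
X(g) = 2 + g² - 2*g (X(g) = (g² - 2*g) + 2 = 2 + g² - 2*g)
Q(l, O) = 17 + 3*l (Q(l, O) = ((2 + 2² - 2*2) - 1*(-1))*l + 17 = ((2 + 4 - 4) + 1)*l + 17 = (2 + 1)*l + 17 = 3*l + 17 = 17 + 3*l)
√(Q(-5, S(4, -4)) - 289) = √((17 + 3*(-5)) - 289) = √((17 - 15) - 289) = √(2 - 289) = √(-287) = I*√287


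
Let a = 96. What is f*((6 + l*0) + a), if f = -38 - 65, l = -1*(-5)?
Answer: -10506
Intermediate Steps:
l = 5
f = -103
f*((6 + l*0) + a) = -103*((6 + 5*0) + 96) = -103*((6 + 0) + 96) = -103*(6 + 96) = -103*102 = -10506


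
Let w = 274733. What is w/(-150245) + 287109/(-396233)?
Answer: -151994972494/59532027085 ≈ -2.5532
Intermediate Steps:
w/(-150245) + 287109/(-396233) = 274733/(-150245) + 287109/(-396233) = 274733*(-1/150245) + 287109*(-1/396233) = -274733/150245 - 287109/396233 = -151994972494/59532027085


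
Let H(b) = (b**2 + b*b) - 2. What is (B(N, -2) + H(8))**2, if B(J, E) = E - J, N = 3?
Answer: 14641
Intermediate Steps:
H(b) = -2 + 2*b**2 (H(b) = (b**2 + b**2) - 2 = 2*b**2 - 2 = -2 + 2*b**2)
(B(N, -2) + H(8))**2 = ((-2 - 1*3) + (-2 + 2*8**2))**2 = ((-2 - 3) + (-2 + 2*64))**2 = (-5 + (-2 + 128))**2 = (-5 + 126)**2 = 121**2 = 14641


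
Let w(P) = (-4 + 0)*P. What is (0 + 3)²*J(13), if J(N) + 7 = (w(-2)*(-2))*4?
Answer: -639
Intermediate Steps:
w(P) = -4*P
J(N) = -71 (J(N) = -7 + (-4*(-2)*(-2))*4 = -7 + (8*(-2))*4 = -7 - 16*4 = -7 - 64 = -71)
(0 + 3)²*J(13) = (0 + 3)²*(-71) = 3²*(-71) = 9*(-71) = -639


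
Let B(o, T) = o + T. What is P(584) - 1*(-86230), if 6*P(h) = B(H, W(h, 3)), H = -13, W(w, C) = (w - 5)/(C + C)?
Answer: 1034927/12 ≈ 86244.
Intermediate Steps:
W(w, C) = (-5 + w)/(2*C) (W(w, C) = (-5 + w)/((2*C)) = (-5 + w)*(1/(2*C)) = (-5 + w)/(2*C))
B(o, T) = T + o
P(h) = -83/36 + h/36 (P(h) = ((½)*(-5 + h)/3 - 13)/6 = ((½)*(⅓)*(-5 + h) - 13)/6 = ((-⅚ + h/6) - 13)/6 = (-83/6 + h/6)/6 = -83/36 + h/36)
P(584) - 1*(-86230) = (-83/36 + (1/36)*584) - 1*(-86230) = (-83/36 + 146/9) + 86230 = 167/12 + 86230 = 1034927/12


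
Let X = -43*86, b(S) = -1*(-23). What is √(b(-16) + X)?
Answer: 35*I*√3 ≈ 60.622*I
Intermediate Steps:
b(S) = 23
X = -3698
√(b(-16) + X) = √(23 - 3698) = √(-3675) = 35*I*√3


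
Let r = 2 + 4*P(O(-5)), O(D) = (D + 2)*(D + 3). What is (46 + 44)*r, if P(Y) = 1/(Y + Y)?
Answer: 210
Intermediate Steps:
O(D) = (2 + D)*(3 + D)
P(Y) = 1/(2*Y)
r = 7/3 (r = 2 + 4*(1/(2*(6 + (-5)² + 5*(-5)))) = 2 + 4*(1/(2*(6 + 25 - 25))) = 2 + 4*((½)/6) = 2 + 4*((½)*(⅙)) = 2 + 4*(1/12) = 2 + ⅓ = 7/3 ≈ 2.3333)
(46 + 44)*r = (46 + 44)*(7/3) = 90*(7/3) = 210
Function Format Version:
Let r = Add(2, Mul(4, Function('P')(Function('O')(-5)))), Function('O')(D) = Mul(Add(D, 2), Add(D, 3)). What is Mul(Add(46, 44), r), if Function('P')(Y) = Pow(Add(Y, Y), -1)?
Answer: 210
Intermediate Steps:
Function('O')(D) = Mul(Add(2, D), Add(3, D))
Function('P')(Y) = Mul(Rational(1, 2), Pow(Y, -1)) (Function('P')(Y) = Pow(Mul(2, Y), -1) = Mul(Rational(1, 2), Pow(Y, -1)))
r = Rational(7, 3) (r = Add(2, Mul(4, Mul(Rational(1, 2), Pow(Add(6, Pow(-5, 2), Mul(5, -5)), -1)))) = Add(2, Mul(4, Mul(Rational(1, 2), Pow(Add(6, 25, -25), -1)))) = Add(2, Mul(4, Mul(Rational(1, 2), Pow(6, -1)))) = Add(2, Mul(4, Mul(Rational(1, 2), Rational(1, 6)))) = Add(2, Mul(4, Rational(1, 12))) = Add(2, Rational(1, 3)) = Rational(7, 3) ≈ 2.3333)
Mul(Add(46, 44), r) = Mul(Add(46, 44), Rational(7, 3)) = Mul(90, Rational(7, 3)) = 210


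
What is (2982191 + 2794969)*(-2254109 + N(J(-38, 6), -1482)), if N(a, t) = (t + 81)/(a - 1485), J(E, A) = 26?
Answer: -18999598149490800/1459 ≈ -1.3022e+13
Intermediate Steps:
N(a, t) = (81 + t)/(-1485 + a)
(2982191 + 2794969)*(-2254109 + N(J(-38, 6), -1482)) = (2982191 + 2794969)*(-2254109 + (81 - 1482)/(-1485 + 26)) = 5777160*(-2254109 - 1401/(-1459)) = 5777160*(-2254109 - 1/1459*(-1401)) = 5777160*(-2254109 + 1401/1459) = 5777160*(-3288743630/1459) = -18999598149490800/1459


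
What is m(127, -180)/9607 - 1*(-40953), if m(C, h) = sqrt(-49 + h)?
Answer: 40953 + I*sqrt(229)/9607 ≈ 40953.0 + 0.0015752*I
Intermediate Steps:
m(127, -180)/9607 - 1*(-40953) = sqrt(-49 - 180)/9607 - 1*(-40953) = sqrt(-229)*(1/9607) + 40953 = (I*sqrt(229))*(1/9607) + 40953 = I*sqrt(229)/9607 + 40953 = 40953 + I*sqrt(229)/9607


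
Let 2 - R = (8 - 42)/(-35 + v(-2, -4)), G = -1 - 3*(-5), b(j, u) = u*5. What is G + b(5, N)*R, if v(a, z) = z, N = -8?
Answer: -1214/39 ≈ -31.128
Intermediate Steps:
b(j, u) = 5*u
G = 14 (G = -1 - 1*(-15) = -1 + 15 = 14)
R = 44/39 (R = 2 - (8 - 42)/(-35 - 4) = 2 - (-34)/(-39) = 2 - (-34)*(-1)/39 = 2 - 1*34/39 = 2 - 34/39 = 44/39 ≈ 1.1282)
G + b(5, N)*R = 14 + (5*(-8))*(44/39) = 14 - 40*44/39 = 14 - 1760/39 = -1214/39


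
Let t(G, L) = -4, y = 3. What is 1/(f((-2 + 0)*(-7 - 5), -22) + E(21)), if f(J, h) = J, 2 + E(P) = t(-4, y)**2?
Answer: 1/38 ≈ 0.026316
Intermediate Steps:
E(P) = 14 (E(P) = -2 + (-4)**2 = -2 + 16 = 14)
1/(f((-2 + 0)*(-7 - 5), -22) + E(21)) = 1/((-2 + 0)*(-7 - 5) + 14) = 1/(-2*(-12) + 14) = 1/(24 + 14) = 1/38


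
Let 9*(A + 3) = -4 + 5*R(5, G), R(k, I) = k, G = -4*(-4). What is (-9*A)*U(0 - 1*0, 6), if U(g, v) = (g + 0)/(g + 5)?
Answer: 0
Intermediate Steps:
G = 16
U(g, v) = g/(5 + g)
A = -⅔ (A = -3 + (-4 + 5*5)/9 = -3 + (-4 + 25)/9 = -3 + (⅑)*21 = -3 + 7/3 = -⅔ ≈ -0.66667)
(-9*A)*U(0 - 1*0, 6) = (-9*(-⅔))*((0 - 1*0)/(5 + (0 - 1*0))) = 6*((0 + 0)/(5 + (0 + 0))) = 6*(0/(5 + 0)) = 6*(0/5) = 6*(0*(⅕)) = 6*0 = 0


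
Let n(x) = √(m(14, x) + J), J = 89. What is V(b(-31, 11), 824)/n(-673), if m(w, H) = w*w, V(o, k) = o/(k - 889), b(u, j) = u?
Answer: 31*√285/18525 ≈ 0.028250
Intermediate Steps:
V(o, k) = o/(-889 + k)
m(w, H) = w²
n(x) = √285 (n(x) = √(14² + 89) = √(196 + 89) = √285)
V(b(-31, 11), 824)/n(-673) = (-31/(-889 + 824))/(√285) = (-31/(-65))*(√285/285) = (-31*(-1/65))*(√285/285) = 31*(√285/285)/65 = 31*√285/18525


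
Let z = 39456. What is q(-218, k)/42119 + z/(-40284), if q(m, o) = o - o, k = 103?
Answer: -1096/1119 ≈ -0.97945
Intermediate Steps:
q(m, o) = 0
q(-218, k)/42119 + z/(-40284) = 0/42119 + 39456/(-40284) = 0*(1/42119) + 39456*(-1/40284) = 0 - 1096/1119 = -1096/1119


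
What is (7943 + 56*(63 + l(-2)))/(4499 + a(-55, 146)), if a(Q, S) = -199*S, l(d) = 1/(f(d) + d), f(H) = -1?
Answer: -34357/73665 ≈ -0.46640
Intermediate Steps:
l(d) = 1/(-1 + d)
(7943 + 56*(63 + l(-2)))/(4499 + a(-55, 146)) = (7943 + 56*(63 + 1/(-1 - 2)))/(4499 - 199*146) = (7943 + 56*(63 + 1/(-3)))/(4499 - 29054) = (7943 + 56*(63 - 1/3))/(-24555) = (7943 + 56*(188/3))*(-1/24555) = (7943 + 10528/3)*(-1/24555) = (34357/3)*(-1/24555) = -34357/73665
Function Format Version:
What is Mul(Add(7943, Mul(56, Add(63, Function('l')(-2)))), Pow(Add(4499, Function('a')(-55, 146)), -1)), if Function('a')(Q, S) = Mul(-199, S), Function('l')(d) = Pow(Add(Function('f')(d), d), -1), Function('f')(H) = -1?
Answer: Rational(-34357, 73665) ≈ -0.46640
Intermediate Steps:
Function('l')(d) = Pow(Add(-1, d), -1)
Mul(Add(7943, Mul(56, Add(63, Function('l')(-2)))), Pow(Add(4499, Function('a')(-55, 146)), -1)) = Mul(Add(7943, Mul(56, Add(63, Pow(Add(-1, -2), -1)))), Pow(Add(4499, Mul(-199, 146)), -1)) = Mul(Add(7943, Mul(56, Add(63, Pow(-3, -1)))), Pow(Add(4499, -29054), -1)) = Mul(Add(7943, Mul(56, Add(63, Rational(-1, 3)))), Pow(-24555, -1)) = Mul(Add(7943, Mul(56, Rational(188, 3))), Rational(-1, 24555)) = Mul(Add(7943, Rational(10528, 3)), Rational(-1, 24555)) = Mul(Rational(34357, 3), Rational(-1, 24555)) = Rational(-34357, 73665)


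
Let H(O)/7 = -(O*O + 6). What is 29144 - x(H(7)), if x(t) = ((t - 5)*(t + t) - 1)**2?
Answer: -90179460257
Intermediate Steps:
H(O) = -42 - 7*O**2 (H(O) = 7*(-(O*O + 6)) = 7*(-(O**2 + 6)) = 7*(-(6 + O**2)) = 7*(-6 - O**2) = -42 - 7*O**2)
x(t) = (-1 + 2*t*(-5 + t))**2 (x(t) = ((-5 + t)*(2*t) - 1)**2 = (2*t*(-5 + t) - 1)**2 = (-1 + 2*t*(-5 + t))**2)
29144 - x(H(7)) = 29144 - (1 - 2*(-42 - 7*7**2)**2 + 10*(-42 - 7*7**2))**2 = 29144 - (1 - 2*(-42 - 7*49)**2 + 10*(-42 - 7*49))**2 = 29144 - (1 - 2*(-42 - 343)**2 + 10*(-42 - 343))**2 = 29144 - (1 - 2*(-385)**2 + 10*(-385))**2 = 29144 - (1 - 2*148225 - 3850)**2 = 29144 - (1 - 296450 - 3850)**2 = 29144 - 1*(-300299)**2 = 29144 - 1*90179489401 = 29144 - 90179489401 = -90179460257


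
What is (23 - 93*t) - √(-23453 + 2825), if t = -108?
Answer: 10067 - 6*I*√573 ≈ 10067.0 - 143.62*I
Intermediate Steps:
(23 - 93*t) - √(-23453 + 2825) = (23 - 93*(-108)) - √(-23453 + 2825) = (23 + 10044) - √(-20628) = 10067 - 6*I*√573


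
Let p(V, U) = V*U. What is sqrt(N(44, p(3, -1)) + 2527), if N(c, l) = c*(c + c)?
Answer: 9*sqrt(79) ≈ 79.994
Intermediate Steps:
p(V, U) = U*V
N(c, l) = 2*c**2 (N(c, l) = c*(2*c) = 2*c**2)
sqrt(N(44, p(3, -1)) + 2527) = sqrt(2*44**2 + 2527) = sqrt(2*1936 + 2527) = sqrt(3872 + 2527) = sqrt(6399) = 9*sqrt(79)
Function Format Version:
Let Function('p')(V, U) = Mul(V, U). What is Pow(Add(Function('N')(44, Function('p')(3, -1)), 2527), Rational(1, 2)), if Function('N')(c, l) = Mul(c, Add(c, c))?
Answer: Mul(9, Pow(79, Rational(1, 2))) ≈ 79.994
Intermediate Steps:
Function('p')(V, U) = Mul(U, V)
Function('N')(c, l) = Mul(2, Pow(c, 2)) (Function('N')(c, l) = Mul(c, Mul(2, c)) = Mul(2, Pow(c, 2)))
Pow(Add(Function('N')(44, Function('p')(3, -1)), 2527), Rational(1, 2)) = Pow(Add(Mul(2, Pow(44, 2)), 2527), Rational(1, 2)) = Pow(Add(Mul(2, 1936), 2527), Rational(1, 2)) = Pow(Add(3872, 2527), Rational(1, 2)) = Pow(6399, Rational(1, 2)) = Mul(9, Pow(79, Rational(1, 2)))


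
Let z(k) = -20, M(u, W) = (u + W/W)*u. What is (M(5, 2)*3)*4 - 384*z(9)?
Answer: 8040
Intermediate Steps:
M(u, W) = u*(1 + u) (M(u, W) = (u + 1)*u = (1 + u)*u = u*(1 + u))
(M(5, 2)*3)*4 - 384*z(9) = ((5*(1 + 5))*3)*4 - 384*(-20) = ((5*6)*3)*4 + 7680 = (30*3)*4 + 7680 = 90*4 + 7680 = 360 + 7680 = 8040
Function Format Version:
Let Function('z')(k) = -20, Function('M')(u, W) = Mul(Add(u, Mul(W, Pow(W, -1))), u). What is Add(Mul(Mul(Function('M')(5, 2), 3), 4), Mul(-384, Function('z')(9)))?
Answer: 8040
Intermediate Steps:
Function('M')(u, W) = Mul(u, Add(1, u)) (Function('M')(u, W) = Mul(Add(u, 1), u) = Mul(Add(1, u), u) = Mul(u, Add(1, u)))
Add(Mul(Mul(Function('M')(5, 2), 3), 4), Mul(-384, Function('z')(9))) = Add(Mul(Mul(Mul(5, Add(1, 5)), 3), 4), Mul(-384, -20)) = Add(Mul(Mul(Mul(5, 6), 3), 4), 7680) = Add(Mul(Mul(30, 3), 4), 7680) = Add(Mul(90, 4), 7680) = Add(360, 7680) = 8040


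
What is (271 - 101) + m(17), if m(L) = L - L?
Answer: 170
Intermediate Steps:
m(L) = 0
(271 - 101) + m(17) = (271 - 101) + 0 = 170 + 0 = 170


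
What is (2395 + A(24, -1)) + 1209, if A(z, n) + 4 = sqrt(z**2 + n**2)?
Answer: 3600 + sqrt(577) ≈ 3624.0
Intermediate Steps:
A(z, n) = -4 + sqrt(n**2 + z**2) (A(z, n) = -4 + sqrt(z**2 + n**2) = -4 + sqrt(n**2 + z**2))
(2395 + A(24, -1)) + 1209 = (2395 + (-4 + sqrt((-1)**2 + 24**2))) + 1209 = (2395 + (-4 + sqrt(1 + 576))) + 1209 = (2395 + (-4 + sqrt(577))) + 1209 = (2391 + sqrt(577)) + 1209 = 3600 + sqrt(577)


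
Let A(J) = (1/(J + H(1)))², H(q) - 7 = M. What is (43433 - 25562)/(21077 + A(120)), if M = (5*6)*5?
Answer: 457074653/539072378 ≈ 0.84789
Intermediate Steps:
M = 150 (M = 30*5 = 150)
H(q) = 157 (H(q) = 7 + 150 = 157)
A(J) = (157 + J)⁻² (A(J) = (1/(J + 157))² = (1/(157 + J))² = (157 + J)⁻²)
(43433 - 25562)/(21077 + A(120)) = (43433 - 25562)/(21077 + (157 + 120)⁻²) = 17871/(21077 + 277⁻²) = 17871/(21077 + 1/76729) = 17871/(1617217134/76729) = 17871*(76729/1617217134) = 457074653/539072378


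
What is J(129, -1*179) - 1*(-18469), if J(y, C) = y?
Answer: 18598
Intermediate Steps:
J(129, -1*179) - 1*(-18469) = 129 - 1*(-18469) = 129 + 18469 = 18598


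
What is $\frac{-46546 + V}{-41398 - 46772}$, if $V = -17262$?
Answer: $\frac{31904}{44085} \approx 0.72369$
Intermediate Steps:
$\frac{-46546 + V}{-41398 - 46772} = \frac{-46546 - 17262}{-41398 - 46772} = - \frac{63808}{-88170} = \left(-63808\right) \left(- \frac{1}{88170}\right) = \frac{31904}{44085}$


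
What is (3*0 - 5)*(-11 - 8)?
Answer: 95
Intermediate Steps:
(3*0 - 5)*(-11 - 8) = (0 - 5)*(-19) = -5*(-19) = 95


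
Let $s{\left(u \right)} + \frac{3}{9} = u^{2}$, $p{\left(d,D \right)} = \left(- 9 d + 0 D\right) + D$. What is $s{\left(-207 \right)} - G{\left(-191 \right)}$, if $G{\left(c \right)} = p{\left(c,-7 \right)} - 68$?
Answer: $\frac{123614}{3} \approx 41205.0$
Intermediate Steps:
$p{\left(d,D \right)} = D - 9 d$ ($p{\left(d,D \right)} = \left(- 9 d + 0\right) + D = - 9 d + D = D - 9 d$)
$s{\left(u \right)} = - \frac{1}{3} + u^{2}$
$G{\left(c \right)} = -75 - 9 c$ ($G{\left(c \right)} = \left(-7 - 9 c\right) - 68 = -75 - 9 c$)
$s{\left(-207 \right)} - G{\left(-191 \right)} = \left(- \frac{1}{3} + \left(-207\right)^{2}\right) - \left(-75 - -1719\right) = \left(- \frac{1}{3} + 42849\right) - \left(-75 + 1719\right) = \frac{128546}{3} - 1644 = \frac{123614}{3}$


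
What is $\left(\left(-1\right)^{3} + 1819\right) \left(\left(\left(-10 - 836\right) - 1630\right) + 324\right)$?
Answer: $-3912336$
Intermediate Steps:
$\left(\left(-1\right)^{3} + 1819\right) \left(\left(\left(-10 - 836\right) - 1630\right) + 324\right) = \left(-1 + 1819\right) \left(\left(-846 - 1630\right) + 324\right) = 1818 \left(-2476 + 324\right) = 1818 \left(-2152\right) = -3912336$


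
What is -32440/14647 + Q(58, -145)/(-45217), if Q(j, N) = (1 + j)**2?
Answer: -1517825687/662293399 ≈ -2.2918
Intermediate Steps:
-32440/14647 + Q(58, -145)/(-45217) = -32440/14647 + (1 + 58)**2/(-45217) = -32440*1/14647 + 59**2*(-1/45217) = -32440/14647 + 3481*(-1/45217) = -32440/14647 - 3481/45217 = -1517825687/662293399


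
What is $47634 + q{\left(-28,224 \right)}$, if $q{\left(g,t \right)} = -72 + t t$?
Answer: $97738$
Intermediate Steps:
$q{\left(g,t \right)} = -72 + t^{2}$
$47634 + q{\left(-28,224 \right)} = 47634 - \left(72 - 224^{2}\right) = 47634 + \left(-72 + 50176\right) = 47634 + 50104 = 97738$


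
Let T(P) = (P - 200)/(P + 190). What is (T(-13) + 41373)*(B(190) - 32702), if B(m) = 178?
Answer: -79389002464/59 ≈ -1.3456e+9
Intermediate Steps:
T(P) = (-200 + P)/(190 + P)
(T(-13) + 41373)*(B(190) - 32702) = ((-200 - 13)/(190 - 13) + 41373)*(178 - 32702) = (-213/177 + 41373)*(-32524) = ((1/177)*(-213) + 41373)*(-32524) = (-71/59 + 41373)*(-32524) = (2440936/59)*(-32524) = -79389002464/59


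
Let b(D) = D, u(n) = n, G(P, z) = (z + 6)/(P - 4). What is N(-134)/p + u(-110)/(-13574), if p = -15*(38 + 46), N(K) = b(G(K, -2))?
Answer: 217967/26820990 ≈ 0.0081267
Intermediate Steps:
G(P, z) = (6 + z)/(-4 + P)
N(K) = 4/(-4 + K) (N(K) = (6 - 2)/(-4 + K) = 4/(-4 + K))
p = -1260 (p = -15*84 = -1260)
N(-134)/p + u(-110)/(-13574) = (4/(-4 - 134))/(-1260) - 110/(-13574) = (4/(-138))*(-1/1260) - 110*(-1/13574) = (4*(-1/138))*(-1/1260) + 5/617 = -2/69*(-1/1260) + 5/617 = 1/43470 + 5/617 = 217967/26820990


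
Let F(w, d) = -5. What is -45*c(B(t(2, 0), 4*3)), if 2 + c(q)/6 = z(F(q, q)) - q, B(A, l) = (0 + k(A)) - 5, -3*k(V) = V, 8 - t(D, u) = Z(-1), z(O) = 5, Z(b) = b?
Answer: -2970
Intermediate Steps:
t(D, u) = 9 (t(D, u) = 8 - 1*(-1) = 8 + 1 = 9)
k(V) = -V/3
B(A, l) = -5 - A/3 (B(A, l) = (0 - A/3) - 5 = -A/3 - 5 = -5 - A/3)
c(q) = 18 - 6*q (c(q) = -12 + 6*(5 - q) = -12 + (30 - 6*q) = 18 - 6*q)
-45*c(B(t(2, 0), 4*3)) = -45*(18 - 6*(-5 - ⅓*9)) = -45*(18 - 6*(-5 - 3)) = -45*(18 - 6*(-8)) = -45*(18 + 48) = -45*66 = -2970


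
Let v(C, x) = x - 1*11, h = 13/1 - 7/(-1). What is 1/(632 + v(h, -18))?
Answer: 1/603 ≈ 0.0016584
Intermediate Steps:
h = 20 (h = 13*1 - 7*(-1) = 13 + 7 = 20)
v(C, x) = -11 + x (v(C, x) = x - 11 = -11 + x)
1/(632 + v(h, -18)) = 1/(632 + (-11 - 18)) = 1/(632 - 29) = 1/603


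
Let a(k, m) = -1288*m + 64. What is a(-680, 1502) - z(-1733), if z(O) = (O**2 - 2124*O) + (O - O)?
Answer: -8618693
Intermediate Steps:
a(k, m) = 64 - 1288*m
z(O) = O**2 - 2124*O (z(O) = (O**2 - 2124*O) + 0 = O**2 - 2124*O)
a(-680, 1502) - z(-1733) = (64 - 1288*1502) - (-1733)*(-2124 - 1733) = (64 - 1934576) - (-1733)*(-3857) = -1934512 - 1*6684181 = -1934512 - 6684181 = -8618693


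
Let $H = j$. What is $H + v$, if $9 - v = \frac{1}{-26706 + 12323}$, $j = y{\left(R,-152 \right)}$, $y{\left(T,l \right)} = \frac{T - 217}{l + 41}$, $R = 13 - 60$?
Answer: $\frac{6055280}{532171} \approx 11.378$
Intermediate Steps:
$R = -47$ ($R = 13 - 60 = -47$)
$y{\left(T,l \right)} = \frac{-217 + T}{41 + l}$
$j = \frac{88}{37}$ ($j = \frac{-217 - 47}{41 - 152} = \frac{1}{-111} \left(-264\right) = \left(- \frac{1}{111}\right) \left(-264\right) = \frac{88}{37} \approx 2.3784$)
$H = \frac{88}{37} \approx 2.3784$
$v = \frac{129448}{14383}$ ($v = 9 - \frac{1}{-26706 + 12323} = 9 - \frac{1}{-14383} = 9 - - \frac{1}{14383} = 9 + \frac{1}{14383} = \frac{129448}{14383} \approx 9.0001$)
$H + v = \frac{88}{37} + \frac{129448}{14383} = \frac{6055280}{532171}$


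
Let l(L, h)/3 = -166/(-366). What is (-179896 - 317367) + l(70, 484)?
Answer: -30332960/61 ≈ -4.9726e+5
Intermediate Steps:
l(L, h) = 83/61 (l(L, h) = 3*(-166/(-366)) = 3*(-166*(-1/366)) = 3*(83/183) = 83/61)
(-179896 - 317367) + l(70, 484) = (-179896 - 317367) + 83/61 = -497263 + 83/61 = -30332960/61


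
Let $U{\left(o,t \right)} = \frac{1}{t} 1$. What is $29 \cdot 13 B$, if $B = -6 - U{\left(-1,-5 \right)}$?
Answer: $- \frac{10933}{5} \approx -2186.6$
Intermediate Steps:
$U{\left(o,t \right)} = \frac{1}{t}$
$B = - \frac{29}{5}$ ($B = -6 - \frac{1}{-5} = -6 - - \frac{1}{5} = -6 + \frac{1}{5} = - \frac{29}{5} \approx -5.8$)
$29 \cdot 13 B = 29 \cdot 13 \left(- \frac{29}{5}\right) = 377 \left(- \frac{29}{5}\right) = - \frac{10933}{5}$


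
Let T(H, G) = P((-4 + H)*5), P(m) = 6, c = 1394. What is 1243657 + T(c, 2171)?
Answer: 1243663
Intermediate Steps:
T(H, G) = 6
1243657 + T(c, 2171) = 1243657 + 6 = 1243663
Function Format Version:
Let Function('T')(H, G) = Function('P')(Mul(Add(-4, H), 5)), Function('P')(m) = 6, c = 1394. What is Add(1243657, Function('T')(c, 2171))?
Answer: 1243663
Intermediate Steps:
Function('T')(H, G) = 6
Add(1243657, Function('T')(c, 2171)) = Add(1243657, 6) = 1243663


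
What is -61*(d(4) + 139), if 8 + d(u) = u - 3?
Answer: -8052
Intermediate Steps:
d(u) = -11 + u (d(u) = -8 + (u - 3) = -8 + (-3 + u) = -11 + u)
-61*(d(4) + 139) = -61*((-11 + 4) + 139) = -61*(-7 + 139) = -61*132 = -8052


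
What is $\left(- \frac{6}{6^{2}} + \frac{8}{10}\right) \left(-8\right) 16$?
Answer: $- \frac{1216}{15} \approx -81.067$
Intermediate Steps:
$\left(- \frac{6}{6^{2}} + \frac{8}{10}\right) \left(-8\right) 16 = \left(- \frac{6}{36} + 8 \cdot \frac{1}{10}\right) \left(-8\right) 16 = \left(\left(-6\right) \frac{1}{36} + \frac{4}{5}\right) \left(-8\right) 16 = \left(- \frac{1}{6} + \frac{4}{5}\right) \left(-8\right) 16 = \frac{19}{30} \left(-8\right) 16 = \left(- \frac{76}{15}\right) 16 = - \frac{1216}{15}$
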